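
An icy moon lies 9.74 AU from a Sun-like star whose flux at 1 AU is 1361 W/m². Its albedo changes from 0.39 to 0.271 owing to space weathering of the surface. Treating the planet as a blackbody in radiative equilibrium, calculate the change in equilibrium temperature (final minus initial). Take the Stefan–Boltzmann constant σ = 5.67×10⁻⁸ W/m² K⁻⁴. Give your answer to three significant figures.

3.59 K

By the inverse-square law, S = 1361/9.74² = 14.35 W/m².
With α = 0.39, T₁ = 78.81 K.
After:  T₂ = [14.35·0.729/(4σ)]^(1/4) = 82.41 K.
Change: 82.41 − 78.81 = 3.591 K.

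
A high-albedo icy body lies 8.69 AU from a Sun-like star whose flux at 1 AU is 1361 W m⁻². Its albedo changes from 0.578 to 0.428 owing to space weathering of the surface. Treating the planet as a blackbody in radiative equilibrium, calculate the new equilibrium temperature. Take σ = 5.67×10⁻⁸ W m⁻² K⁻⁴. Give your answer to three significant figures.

By the inverse-square law, S = 1361/8.69² = 18.02 W m⁻².
With the new albedo, S(1−α₂)/4 = 2.577 W m⁻², so T₂ = 82.11 K.

82.1 kelvin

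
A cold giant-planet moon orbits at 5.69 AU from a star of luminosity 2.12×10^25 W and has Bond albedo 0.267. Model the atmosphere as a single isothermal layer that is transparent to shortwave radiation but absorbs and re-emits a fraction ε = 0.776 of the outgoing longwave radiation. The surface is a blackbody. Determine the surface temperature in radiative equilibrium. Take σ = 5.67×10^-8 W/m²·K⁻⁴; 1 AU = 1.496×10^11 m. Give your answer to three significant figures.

59.2 kelvin

Orbital distance: d = 5.69 AU = 8.512×10^11 m.
Flux at the orbit: S = L/(4πd²) = 2.12×10^25/(4π·(8.51×10^11)²) = 2.328 W/m².
Effective emission temperature (TOA balance): σT_e⁴ = S(1−α)/4 = 0.4267 W/m² → T_e = 52.38 K.
The surface balance (absorbed SW + ε·downward IR = σT_s⁴) with T_a⁴ = T_s⁴/2 reduces to T_s = T_e·[2/(2−ε)]^¼ = 59.22 K.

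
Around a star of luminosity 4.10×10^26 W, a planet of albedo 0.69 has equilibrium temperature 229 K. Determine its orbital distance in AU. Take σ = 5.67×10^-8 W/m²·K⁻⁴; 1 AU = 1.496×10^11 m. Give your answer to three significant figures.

The flux needed for this T is 4σT⁴/(1−0.69) = 2012 W/m².
S = L/(4πd²) → d = √(L/4πS) = √(4.10×10^26/(4π·2012)) = 1.273×10^11 m = 0.8512 AU.

0.851 AU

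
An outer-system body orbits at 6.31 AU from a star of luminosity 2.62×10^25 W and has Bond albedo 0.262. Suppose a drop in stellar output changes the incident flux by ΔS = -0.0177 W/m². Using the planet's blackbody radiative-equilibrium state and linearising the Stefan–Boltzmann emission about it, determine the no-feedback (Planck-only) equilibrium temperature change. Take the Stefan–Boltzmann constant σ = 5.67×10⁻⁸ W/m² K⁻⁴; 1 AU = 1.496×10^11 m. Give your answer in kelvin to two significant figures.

-0.099 K

Orbital distance: d = 6.31 AU = 9.440×10^11 m.
S = L/(4πd²) = 2.340 W/m².
Unperturbed T_e = [2.340·(1−0.262)/(4σ)]^¼ = 52.53 K.
ΔF = Δ[S(1−α)]/4 = (1−0.262)·-0.0177/4 = -0.003266 W/m².
Linearising σT⁴ gives d(σT⁴)/dT = 4σT_e³ = 0.03287 W/m² per K.
Hence the no-feedback warming is ΔF/(4σT_e³) = -0.0993 K.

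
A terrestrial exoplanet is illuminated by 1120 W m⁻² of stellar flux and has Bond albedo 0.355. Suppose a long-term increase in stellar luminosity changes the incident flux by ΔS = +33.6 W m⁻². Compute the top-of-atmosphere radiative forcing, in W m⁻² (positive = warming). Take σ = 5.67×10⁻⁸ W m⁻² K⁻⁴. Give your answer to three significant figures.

ΔF = Δ[S(1−α)]/4 = (1−0.355)·+33.6/4 = 5.418 W m⁻².

5.42 W m⁻²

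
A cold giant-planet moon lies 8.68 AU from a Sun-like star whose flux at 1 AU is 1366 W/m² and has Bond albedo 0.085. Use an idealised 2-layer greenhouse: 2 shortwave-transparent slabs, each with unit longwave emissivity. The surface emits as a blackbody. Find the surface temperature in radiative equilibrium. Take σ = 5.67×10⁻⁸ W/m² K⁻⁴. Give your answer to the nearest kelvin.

Irradiance scales as 1/d², so S = 1366 W/m² × (1/8.68)² = 18.13 W/m².
The effective emission temperature is T_e = [S(1−α)/(4σ)]^¼ = 92.48 K.
For an N-layer opaque stack, T_s⁴ = (N+1)T_e⁴, hence T_s = (3)^(1/4)×92.48 K = 121.7 K.

122 K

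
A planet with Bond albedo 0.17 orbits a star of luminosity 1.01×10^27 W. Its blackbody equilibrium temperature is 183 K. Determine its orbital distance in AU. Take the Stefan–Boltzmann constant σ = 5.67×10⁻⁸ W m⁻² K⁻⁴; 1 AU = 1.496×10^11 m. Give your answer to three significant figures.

3.42 AU

Required flux: S = 4σT⁴/(1−α) = 306.5 W m⁻².
Then d = [L/(4πS)]^(1/2) = 5.121×10^11 m, i.e. 3.423 AU.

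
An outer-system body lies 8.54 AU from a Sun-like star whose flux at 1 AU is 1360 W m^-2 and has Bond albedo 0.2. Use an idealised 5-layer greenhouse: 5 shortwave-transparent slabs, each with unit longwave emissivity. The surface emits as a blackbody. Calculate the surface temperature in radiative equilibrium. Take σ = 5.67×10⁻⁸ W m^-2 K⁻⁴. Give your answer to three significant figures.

Flux at the orbit: S = 1360/(8.54)² = 18.65 W m^-2.
OLR = S(1−α)/4 = 3.730 W m^-2; the top layer radiates at T_e = 90.06 K.
Layer-by-layer balance gives σT_s⁴ = (N+1)σT_e⁴, so T_s = 6^¼·90.06 = 140.9 K.

141 K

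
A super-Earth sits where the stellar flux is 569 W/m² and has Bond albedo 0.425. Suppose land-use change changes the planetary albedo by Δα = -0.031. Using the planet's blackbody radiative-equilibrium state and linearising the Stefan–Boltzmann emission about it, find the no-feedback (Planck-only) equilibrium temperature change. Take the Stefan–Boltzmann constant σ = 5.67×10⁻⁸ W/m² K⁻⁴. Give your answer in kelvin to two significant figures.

2.6 K

The baseline emission temperature is T_e = 194.9 K.
TOA radiative forcing: ΔF = −S·Δα/4 = −569.0·(-0.031)/4 = 4.410 W/m².
Linearising σT⁴ gives d(σT⁴)/dT = 4σT_e³ = 1.679 W/m² per K.
So ΔT₀ = 4.410/1.679 = 2.63 K.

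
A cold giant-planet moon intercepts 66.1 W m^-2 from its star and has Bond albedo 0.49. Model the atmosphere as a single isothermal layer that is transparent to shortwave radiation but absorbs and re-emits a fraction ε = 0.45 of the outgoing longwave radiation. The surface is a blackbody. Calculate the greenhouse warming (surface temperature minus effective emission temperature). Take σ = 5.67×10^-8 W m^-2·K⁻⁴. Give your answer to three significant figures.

Effective emission temperature (TOA balance): σT_e⁴ = S(1−α)/4 = 8.428 W m^-2 → T_e = 110.4 K.
For a single slab of emissivity ε, T_s⁴ = 2T_e⁴/(2−ε); thus T_s = 110.4·(1.29)^(1/4) = 117.7 K.
Greenhouse warming: T_s − T_e = 7.265 K.

7.27 K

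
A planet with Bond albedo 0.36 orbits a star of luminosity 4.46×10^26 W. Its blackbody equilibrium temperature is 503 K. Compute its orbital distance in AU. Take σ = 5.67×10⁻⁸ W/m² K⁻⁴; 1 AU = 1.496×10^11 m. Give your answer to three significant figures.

The flux needed for this T is 4σT⁴/(1−0.36) = 22680 W/m².
Then d = [L/(4πS)]^(1/2) = 3.955×10^10 m, i.e. 0.2644 AU.

0.264 AU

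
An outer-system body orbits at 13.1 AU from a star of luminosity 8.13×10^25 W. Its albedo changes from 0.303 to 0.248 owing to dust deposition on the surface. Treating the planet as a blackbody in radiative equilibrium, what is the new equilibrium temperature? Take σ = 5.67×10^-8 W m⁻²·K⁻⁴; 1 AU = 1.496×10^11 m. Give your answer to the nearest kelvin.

d = 13.1 × 1.496×10^11 m = 1.960×10^12 m.
Flux at the orbit: S = L/(4πd²) = 8.13×10^25/(4π·(1.96×10^12)²) = 1.685 W m⁻².
With the new albedo, S(1−α₂)/4 = 0.3167 W m⁻², so T₂ = 48.61 K.

49 K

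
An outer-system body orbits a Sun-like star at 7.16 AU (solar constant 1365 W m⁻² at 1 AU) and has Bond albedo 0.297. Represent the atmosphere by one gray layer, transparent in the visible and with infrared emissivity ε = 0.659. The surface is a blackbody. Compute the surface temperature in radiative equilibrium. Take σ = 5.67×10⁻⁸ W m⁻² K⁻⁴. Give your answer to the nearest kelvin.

Flux at the orbit: S = 1365/(7.16)² = 26.63 W m⁻².
At the top of the atmosphere, σT_e⁴ = S(1−α)/4 = 4.680 W m⁻², giving T_e = 95.31 K.
Surface balance with a leaky layer gives σT_s⁴ = σT_e⁴·2/(2−ε), so T_s = T_e·[2/(2−0.659)]^(1/4) = 105.3 K.

105 kelvin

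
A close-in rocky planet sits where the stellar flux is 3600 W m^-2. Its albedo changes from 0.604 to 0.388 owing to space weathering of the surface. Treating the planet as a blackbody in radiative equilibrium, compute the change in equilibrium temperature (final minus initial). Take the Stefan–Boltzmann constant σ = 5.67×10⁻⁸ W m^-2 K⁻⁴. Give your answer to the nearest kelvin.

32 K

With α = 0.604, T₁ = 281.6 K.
With α = 0.388, T₂ = 313.9 K.
ΔT = T₂ − T₁ = 32.37 K.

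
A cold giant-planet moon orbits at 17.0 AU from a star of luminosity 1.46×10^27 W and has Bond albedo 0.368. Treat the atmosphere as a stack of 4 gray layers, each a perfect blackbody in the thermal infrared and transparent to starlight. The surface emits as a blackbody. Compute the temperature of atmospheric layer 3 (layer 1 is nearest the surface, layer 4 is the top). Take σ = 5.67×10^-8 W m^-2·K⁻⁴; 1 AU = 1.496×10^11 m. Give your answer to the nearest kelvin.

100 kelvin

d = 17.0 × 1.496×10^11 m = 2.543×10^12 m.
Spreading L over a sphere of radius d: S = 1.46×10^27/(4π·2.54×10^12²) = 17.96 W m^-2.
OLR = S(1−α)/4 = 2.838 W m^-2; the top layer radiates at T_e = 84.11 K.
The net upward flux σT_e⁴ is constant between every pair of levels, so T_k⁴ = (N+1−k)T_e⁴.
T_3 = (2)^(1/4)·84.11 = 100.0 K.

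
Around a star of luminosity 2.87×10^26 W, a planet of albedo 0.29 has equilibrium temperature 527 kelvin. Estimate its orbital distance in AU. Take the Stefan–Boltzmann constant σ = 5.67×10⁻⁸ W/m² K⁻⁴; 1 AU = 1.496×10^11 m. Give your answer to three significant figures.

0.204 AU

The flux needed for this T is 4σT⁴/(1−0.29) = 24640 W/m².
From L = 4πd²S, d = √(2.87×10^26/(4π·24640)) = 3.045×10^10 m = 0.2035 AU.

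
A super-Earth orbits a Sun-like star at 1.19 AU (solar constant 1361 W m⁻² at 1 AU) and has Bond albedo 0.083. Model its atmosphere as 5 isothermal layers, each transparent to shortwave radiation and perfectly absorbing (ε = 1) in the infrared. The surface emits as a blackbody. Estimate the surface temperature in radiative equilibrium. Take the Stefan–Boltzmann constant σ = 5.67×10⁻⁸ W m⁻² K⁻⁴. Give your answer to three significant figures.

391 kelvin

Irradiance scales as 1/d², so S = 1361 W m⁻² × (1/1.19)² = 961.1 W m⁻².
OLR = S(1−α)/4 = 220.3 W m⁻²; the top layer radiates at T_e = 249.7 K.
With N = 5 opaque layers, T_s = (N+1)^(1/4)·T_e = 6^(1/4)·249.7 = 390.8 K.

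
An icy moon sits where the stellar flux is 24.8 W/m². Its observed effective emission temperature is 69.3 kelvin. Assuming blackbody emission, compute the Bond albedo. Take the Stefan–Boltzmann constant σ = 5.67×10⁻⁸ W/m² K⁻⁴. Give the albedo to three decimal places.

0.789

From σT⁴ = S(1−α)/4 we invert for α: 1−α = 4σT⁴/S.
σT⁴ = 1.308 W/m², so 4σT⁴ = 5.231 W/m².
1−α = 5.231/24.80 = 0.2109, so α = 0.7891.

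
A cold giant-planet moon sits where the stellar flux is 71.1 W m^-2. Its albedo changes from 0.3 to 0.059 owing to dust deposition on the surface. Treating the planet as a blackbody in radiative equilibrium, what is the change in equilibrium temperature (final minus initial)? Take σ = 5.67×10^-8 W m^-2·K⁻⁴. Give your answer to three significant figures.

9.34 K

Before: T₁ = [71.10·0.7/(4σ)]^(1/4) = 121.7 K.
After:  T₂ = [71.10·0.941/(4σ)]^(1/4) = 131.1 K.
Change: 131.1 − 121.7 = 9.344 K.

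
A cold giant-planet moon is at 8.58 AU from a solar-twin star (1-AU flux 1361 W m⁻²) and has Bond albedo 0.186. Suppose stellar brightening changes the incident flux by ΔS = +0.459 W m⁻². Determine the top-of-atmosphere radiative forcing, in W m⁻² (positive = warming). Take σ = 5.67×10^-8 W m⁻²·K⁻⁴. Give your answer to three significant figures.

Irradiance scales as 1/d², so S = 1361 W m⁻² × (1/8.58)² = 18.49 W m⁻².
Only a fraction (1−α) is absorbed and it's spread over 4πR², so ΔF = (1−α)ΔS/4 = 0.09341 W m⁻².

0.0934 W m⁻²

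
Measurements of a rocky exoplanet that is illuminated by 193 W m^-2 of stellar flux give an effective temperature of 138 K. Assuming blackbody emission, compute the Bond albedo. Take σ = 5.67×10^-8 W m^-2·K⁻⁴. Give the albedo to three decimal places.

From σT⁴ = S(1−α)/4 we invert for α: 1−α = 4σT⁴/S.
σT⁴ = 20.56 W m^-2, so 4σT⁴ = 82.25 W m^-2.
Hence α = 1 − 82.25/193.0 = 0.5738.

0.574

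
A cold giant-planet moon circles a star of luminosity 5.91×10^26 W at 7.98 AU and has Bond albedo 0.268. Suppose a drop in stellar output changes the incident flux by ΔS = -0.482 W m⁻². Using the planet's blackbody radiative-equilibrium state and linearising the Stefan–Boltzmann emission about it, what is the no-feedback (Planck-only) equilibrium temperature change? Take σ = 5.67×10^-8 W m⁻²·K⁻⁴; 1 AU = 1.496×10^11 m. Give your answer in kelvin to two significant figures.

-0.37 K

Orbital distance: d = 7.98 AU = 1.194×10^12 m.
S = L/(4πd²) = 33.00 W m⁻².
Reference equilibrium: T_e = [S(1−α)/(4σ)]^(1/4) = 101.6 K.
ΔF = Δ[S(1−α)]/4 = (1−0.268)·-0.482/4 = -0.08821 W m⁻².
The Planck feedback parameter is 4σT_e³ = 0.2378 W m⁻²/K.
Hence the no-feedback warming is ΔF/(4σT_e³) = -0.371 K.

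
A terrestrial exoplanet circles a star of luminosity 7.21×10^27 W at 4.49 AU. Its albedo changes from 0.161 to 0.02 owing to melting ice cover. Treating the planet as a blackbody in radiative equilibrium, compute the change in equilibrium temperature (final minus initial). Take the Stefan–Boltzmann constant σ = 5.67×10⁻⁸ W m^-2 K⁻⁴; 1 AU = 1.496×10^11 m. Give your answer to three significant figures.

d = 4.49 × 1.496×10^11 m = 6.717×10^11 m.
Spreading L over a sphere of radius d: S = 7.21×10^27/(4π·6.72×10^11²) = 1272 W m^-2.
Before: T₁ = [1272·0.839/(4σ)]^(1/4) = 261.9 K.
With α = 0.02, T₂ = 272.3 K.
Change: 272.3 − 261.9 = 10.37 K.

10.4 K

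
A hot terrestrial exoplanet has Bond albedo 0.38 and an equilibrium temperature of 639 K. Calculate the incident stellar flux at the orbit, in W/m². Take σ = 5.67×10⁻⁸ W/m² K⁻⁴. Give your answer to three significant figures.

61000 W/m²

Invert the energy balance for S: S = 4σT⁴/(1−α).
The emitted flux is σT⁴ = 9453 W/m².
So S = 4×9453/(1−0.38) = 60990 W/m².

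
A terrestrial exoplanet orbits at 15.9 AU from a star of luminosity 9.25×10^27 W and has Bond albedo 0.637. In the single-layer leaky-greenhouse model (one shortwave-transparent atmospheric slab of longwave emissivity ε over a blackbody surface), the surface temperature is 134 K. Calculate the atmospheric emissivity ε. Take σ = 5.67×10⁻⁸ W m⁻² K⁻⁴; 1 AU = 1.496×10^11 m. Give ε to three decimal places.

d = 15.9 × 1.496×10^11 m = 2.379×10^12 m.
Flux at the orbit: S = L/(4πd²) = 9.25×10^27/(4π·(2.38×10^12)²) = 130.1 W m⁻².
Effective temperature: T_e = [S(1−α)/(4σ)]^(1/4) = 120.1 K.
T_s⁴ = T_e⁴·2/(2−ε) → ε = 2 − 2(T_e/T_s)⁴ = 2 − 2·(120.1/134)⁴ = 0.7083.

0.708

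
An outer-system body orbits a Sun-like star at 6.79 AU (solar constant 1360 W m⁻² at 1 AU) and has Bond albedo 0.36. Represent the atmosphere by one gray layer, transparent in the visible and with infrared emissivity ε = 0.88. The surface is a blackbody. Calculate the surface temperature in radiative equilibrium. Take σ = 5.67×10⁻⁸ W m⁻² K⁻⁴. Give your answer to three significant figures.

110 K

Flux at the orbit: S = 1360/(6.79)² = 29.50 W m⁻².
At the top of the atmosphere, σT_e⁴ = S(1−α)/4 = 4.720 W m⁻², giving T_e = 95.52 K.
The surface balance (absorbed SW + ε·downward IR = σT_s⁴) with T_a⁴ = T_s⁴/2 reduces to T_s = T_e·[2/(2−ε)]^¼ = 110.4 K.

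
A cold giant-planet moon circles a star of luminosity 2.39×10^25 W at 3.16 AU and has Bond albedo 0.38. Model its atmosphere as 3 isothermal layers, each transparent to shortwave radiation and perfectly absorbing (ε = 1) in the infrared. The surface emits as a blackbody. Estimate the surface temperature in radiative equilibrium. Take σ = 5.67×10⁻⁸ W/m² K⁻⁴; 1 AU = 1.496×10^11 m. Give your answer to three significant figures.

98.2 kelvin

Orbital distance: d = 3.16 AU = 4.727×10^11 m.
Flux at the orbit: S = L/(4πd²) = 2.39×10^25/(4π·(4.73×10^11)²) = 8.510 W/m².
The effective emission temperature is T_e = [S(1−α)/(4σ)]^¼ = 69.45 K.
With N = 3 opaque layers, T_s = (N+1)^(1/4)·T_e = 4^(1/4)·69.45 = 98.22 K.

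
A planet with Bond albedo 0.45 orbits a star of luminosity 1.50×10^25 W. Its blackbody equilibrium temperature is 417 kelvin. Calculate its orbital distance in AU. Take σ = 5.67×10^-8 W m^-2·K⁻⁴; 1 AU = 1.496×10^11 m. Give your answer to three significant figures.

0.0654 AU

The flux needed for this T is 4σT⁴/(1−0.45) = 12470 W m^-2.
S = L/(4πd²) → d = √(L/4πS) = √(1.50×10^25/(4π·12470)) = 9.784×10^9 m = 0.06540 AU.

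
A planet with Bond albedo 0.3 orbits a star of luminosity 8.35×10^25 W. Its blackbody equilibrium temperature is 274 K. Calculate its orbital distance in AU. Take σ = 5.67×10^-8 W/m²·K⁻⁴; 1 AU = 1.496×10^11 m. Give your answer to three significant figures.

0.403 AU

Energy balance gives S = 4σT⁴/(1−α) = 1826 W/m².
From L = 4πd²S, d = √(8.35×10^25/(4π·1826)) = 6.032×10^10 m = 0.4032 AU.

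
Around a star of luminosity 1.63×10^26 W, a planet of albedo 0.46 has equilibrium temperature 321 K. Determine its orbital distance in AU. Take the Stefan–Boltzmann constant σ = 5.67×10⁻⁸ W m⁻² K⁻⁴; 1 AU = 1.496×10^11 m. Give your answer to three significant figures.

0.361 AU

Energy balance gives S = 4σT⁴/(1−α) = 4459 W m⁻².
S = L/(4πd²) → d = √(L/4πS) = √(1.63×10^26/(4π·4459)) = 5.393×10^10 m = 0.3605 AU.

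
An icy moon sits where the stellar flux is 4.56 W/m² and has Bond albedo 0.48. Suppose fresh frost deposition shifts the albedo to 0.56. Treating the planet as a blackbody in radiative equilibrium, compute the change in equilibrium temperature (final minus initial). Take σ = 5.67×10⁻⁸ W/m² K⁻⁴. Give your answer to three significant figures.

Before: T₁ = [4.560·0.52/(4σ)]^(1/4) = 56.86 K.
After:  T₂ = [4.560·0.44/(4σ)]^(1/4) = 54.54 K.
Change: 54.54 − 56.86 = -2.326 K.

-2.33 K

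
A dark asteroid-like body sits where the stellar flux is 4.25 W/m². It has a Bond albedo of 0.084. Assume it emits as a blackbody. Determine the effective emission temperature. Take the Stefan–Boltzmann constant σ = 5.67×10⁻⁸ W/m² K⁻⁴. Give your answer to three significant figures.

64.4 K

Averaging over the sphere, the absorbed flux is S(1−α)/4 = 0.9733 W/m².
Set σT⁴ = 0.9733 → T = (0.9733/σ)^(1/4) = 64.37 K.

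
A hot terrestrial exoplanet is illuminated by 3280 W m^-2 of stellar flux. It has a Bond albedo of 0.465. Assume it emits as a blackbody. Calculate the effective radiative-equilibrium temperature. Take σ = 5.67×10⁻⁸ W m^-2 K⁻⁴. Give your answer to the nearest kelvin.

297 K

Averaging over the sphere, the absorbed flux is S(1−α)/4 = 438.7 W m^-2.
Set σT⁴ = 438.7 → T = (438.7/σ)^(1/4) = 296.6 K.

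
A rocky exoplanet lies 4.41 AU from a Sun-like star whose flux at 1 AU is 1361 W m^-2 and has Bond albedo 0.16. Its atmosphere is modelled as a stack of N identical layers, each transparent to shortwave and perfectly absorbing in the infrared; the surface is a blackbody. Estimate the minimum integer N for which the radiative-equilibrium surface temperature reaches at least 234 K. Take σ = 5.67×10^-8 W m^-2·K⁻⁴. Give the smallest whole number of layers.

Flux at the orbit: S = 1361/(4.41)² = 69.98 W m^-2.
Top-of-atmosphere balance: σT_e⁴ = S(1−α)/4 = 14.70 W m^-2 → T_e = 126.9 K.
Need (N+1)T_e⁴ ≥ T_s⁴, i.e. N+1 ≥ (234/126.9)⁴ = 11.568.
Rounding up, N = 11.

11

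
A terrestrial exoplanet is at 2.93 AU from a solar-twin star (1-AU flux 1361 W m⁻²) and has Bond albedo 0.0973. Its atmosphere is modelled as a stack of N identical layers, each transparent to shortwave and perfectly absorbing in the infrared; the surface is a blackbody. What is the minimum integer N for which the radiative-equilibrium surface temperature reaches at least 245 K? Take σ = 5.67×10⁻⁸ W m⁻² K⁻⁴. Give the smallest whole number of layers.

Irradiance scales as 1/d², so S = 1361 W m⁻² × (1/2.93)² = 158.5 W m⁻².
The effective emission temperature is T_e = [S(1−α)/(4σ)]^¼ = 158.5 K.
Need (N+1)T_e⁴ ≥ T_s⁴, i.e. N+1 ≥ (245/158.5)⁴ = 5.710.
So N ≥ 4.710; the smallest integer is N = 5.

5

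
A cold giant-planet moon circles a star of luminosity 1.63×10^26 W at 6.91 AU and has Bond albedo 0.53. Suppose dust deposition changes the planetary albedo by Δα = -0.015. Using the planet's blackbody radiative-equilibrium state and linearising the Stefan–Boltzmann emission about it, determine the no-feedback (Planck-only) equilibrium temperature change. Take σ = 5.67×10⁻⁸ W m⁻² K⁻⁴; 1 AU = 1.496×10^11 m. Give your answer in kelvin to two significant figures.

0.57 K

d = 6.91 × 1.496×10^11 m = 1.034×10^12 m.
Flux at the orbit: S = L/(4πd²) = 1.63×10^26/(4π·(1.03×10^12)²) = 12.14 W m⁻².
Unperturbed T_e = [12.14·(1−0.53)/(4σ)]^¼ = 70.82 K.
TOA radiative forcing: ΔF = −S·Δα/4 = −12.14·(-0.015)/4 = 0.04552 W m⁻².
Planck response: λ_P = 4σT_e³ = 4·5.67×10⁻⁸·(70.82)³ = 0.08056 W m⁻²/K.
So ΔT₀ = 0.04552/0.08056 = 0.565 K.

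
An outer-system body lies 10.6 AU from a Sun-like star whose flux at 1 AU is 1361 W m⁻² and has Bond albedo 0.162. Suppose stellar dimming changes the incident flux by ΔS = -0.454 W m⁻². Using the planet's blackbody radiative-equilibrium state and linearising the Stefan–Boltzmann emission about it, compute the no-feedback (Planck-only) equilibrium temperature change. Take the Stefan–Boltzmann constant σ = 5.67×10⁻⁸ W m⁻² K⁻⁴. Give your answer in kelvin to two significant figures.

-0.77 K

Flux at the orbit: S = 1361/(10.6)² = 12.11 W m⁻².
The baseline emission temperature is T_e = 81.79 K.
ΔF = Δ[S(1−α)]/4 = (1−0.162)·-0.454/4 = -0.09511 W m⁻².
The Planck feedback parameter is 4σT_e³ = 0.1241 W m⁻²/K.
So ΔT₀ = -0.09511/0.1241 = -0.766 K.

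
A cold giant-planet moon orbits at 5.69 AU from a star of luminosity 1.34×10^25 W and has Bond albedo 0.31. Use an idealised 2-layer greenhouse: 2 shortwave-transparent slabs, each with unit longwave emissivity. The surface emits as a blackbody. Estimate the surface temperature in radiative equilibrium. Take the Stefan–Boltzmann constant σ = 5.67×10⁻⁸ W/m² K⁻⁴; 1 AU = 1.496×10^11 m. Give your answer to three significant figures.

Orbital distance: d = 5.69 AU = 8.512×10^11 m.
Spreading L over a sphere of radius d: S = 1.34×10^25/(4π·8.51×10^11²) = 1.472 W/m².
Top-of-atmosphere balance: σT_e⁴ = S(1−α)/4 = 0.2539 W/m² → T_e = 46.00 K.
With N = 2 opaque layers, T_s = (N+1)^(1/4)·T_e = 3^(1/4)·46.00 = 60.54 K.

60.5 K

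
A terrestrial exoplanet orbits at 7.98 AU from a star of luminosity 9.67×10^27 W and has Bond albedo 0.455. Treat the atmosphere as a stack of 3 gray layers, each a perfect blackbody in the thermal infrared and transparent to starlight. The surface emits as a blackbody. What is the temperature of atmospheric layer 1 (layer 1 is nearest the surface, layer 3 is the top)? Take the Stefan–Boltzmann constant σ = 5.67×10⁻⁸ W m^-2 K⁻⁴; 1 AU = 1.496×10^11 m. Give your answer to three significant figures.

250 kelvin

d = 7.98 × 1.496×10^11 m = 1.194×10^12 m.
Flux at the orbit: S = L/(4πd²) = 9.67×10^27/(4π·(1.19×10^12)²) = 539.9 W m^-2.
Top-of-atmosphere balance: σT_e⁴ = S(1−α)/4 = 73.57 W m^-2 → T_e = 189.8 K.
The net upward flux σT_e⁴ is constant between every pair of levels, so T_k⁴ = (N+1−k)T_e⁴.
With k = 1: T_1 = (3+1−1)^¼·189.8 K = 249.8 K.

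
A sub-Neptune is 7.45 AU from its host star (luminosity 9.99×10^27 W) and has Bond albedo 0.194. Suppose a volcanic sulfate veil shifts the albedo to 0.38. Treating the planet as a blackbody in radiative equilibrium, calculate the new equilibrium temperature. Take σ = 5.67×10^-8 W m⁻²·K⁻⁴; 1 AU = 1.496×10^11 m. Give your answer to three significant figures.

d = 7.45 × 1.496×10^11 m = 1.115×10^12 m.
S = L/(4πd²) = 640.0 W m⁻².
New equilibrium: T₂ = [(1−0.38)·640.0/(4σ)]^(1/4) = 204.5 K.

205 K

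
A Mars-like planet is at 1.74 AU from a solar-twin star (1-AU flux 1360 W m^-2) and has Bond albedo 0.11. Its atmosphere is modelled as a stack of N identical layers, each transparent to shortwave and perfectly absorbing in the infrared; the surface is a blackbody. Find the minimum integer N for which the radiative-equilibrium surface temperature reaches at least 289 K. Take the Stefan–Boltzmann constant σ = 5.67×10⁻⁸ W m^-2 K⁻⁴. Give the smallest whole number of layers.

3

By the inverse-square law, S = 1360/1.74² = 449.2 W m^-2.
The effective emission temperature is T_e = [S(1−α)/(4σ)]^¼ = 204.9 K.
Since T_s⁴ = (N+1)T_e⁴, we need N ≥ (T_s/T_e)⁴ − 1 = 2.957.
The minimum whole number is N = 3.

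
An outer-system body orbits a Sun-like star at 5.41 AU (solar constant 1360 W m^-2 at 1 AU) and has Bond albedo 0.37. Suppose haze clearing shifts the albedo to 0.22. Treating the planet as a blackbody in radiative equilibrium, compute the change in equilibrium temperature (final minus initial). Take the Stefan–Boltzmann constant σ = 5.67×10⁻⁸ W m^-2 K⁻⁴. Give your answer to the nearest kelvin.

Flux at the orbit: S = 1360/(5.41)² = 46.47 W m^-2.
Initial: T₁ = [S(1−0.37)/(4σ)]^(1/4) = 106.6 K.
Final:   T₂ = [S(1−0.22)/(4σ)]^(1/4) = 112.4 K.
ΔT = T₂ − T₁ = 5.846 K.

6 kelvin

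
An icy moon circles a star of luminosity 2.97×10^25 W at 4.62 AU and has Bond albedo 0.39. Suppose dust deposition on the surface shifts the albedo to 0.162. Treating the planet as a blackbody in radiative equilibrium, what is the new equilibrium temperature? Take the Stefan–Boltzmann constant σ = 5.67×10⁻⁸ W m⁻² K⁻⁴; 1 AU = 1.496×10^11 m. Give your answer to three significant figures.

65.4 kelvin

Orbital distance: d = 4.62 AU = 6.912×10^11 m.
Flux at the orbit: S = L/(4πd²) = 2.97×10^25/(4π·(6.91×10^11)²) = 4.948 W m⁻².
With the new albedo, S(1−α₂)/4 = 1.037 W m⁻², so T₂ = 65.39 K.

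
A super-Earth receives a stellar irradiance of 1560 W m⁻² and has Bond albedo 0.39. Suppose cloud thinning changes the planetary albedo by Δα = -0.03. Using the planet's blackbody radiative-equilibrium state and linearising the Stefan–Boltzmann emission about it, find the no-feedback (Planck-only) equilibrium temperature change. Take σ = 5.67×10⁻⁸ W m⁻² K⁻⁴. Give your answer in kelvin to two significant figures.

The baseline emission temperature is T_e = 254.5 K.
TOA radiative forcing: ΔF = −S·Δα/4 = −1560·(-0.03)/4 = 11.70 W m⁻².
Planck response: λ_P = 4σT_e³ = 4·5.67×10⁻⁸·(254.5)³ = 3.739 W m⁻²/K.
Hence the no-feedback warming is ΔF/(4σT_e³) = 3.13 K.

3.1 K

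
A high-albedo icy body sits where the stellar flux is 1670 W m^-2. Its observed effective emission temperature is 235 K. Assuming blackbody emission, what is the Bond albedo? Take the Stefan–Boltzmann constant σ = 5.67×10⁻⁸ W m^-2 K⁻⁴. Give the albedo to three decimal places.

0.586

Energy balance: S(1−α)/4 = σT⁴, so 1−α = 4σT⁴/S.
4σT⁴ = 4·5.67×10⁻⁸·(235)⁴ = 691.7 W m^-2.
Hence α = 1 − 691.7/1670 = 0.5858.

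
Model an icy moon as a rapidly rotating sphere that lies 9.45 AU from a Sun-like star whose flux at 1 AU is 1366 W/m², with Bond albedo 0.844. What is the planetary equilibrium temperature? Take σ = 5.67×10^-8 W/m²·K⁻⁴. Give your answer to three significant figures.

57.0 K

Irradiance scales as 1/d², so S = 1366 W/m² × (1/9.45)² = 15.30 W/m².
Absorbed flux (global mean): S(1−α)/4 = 15.30·0.156/4 = 0.5966 W/m².
Balancing against σT⁴: T = (0.5966/5.67×10⁻⁸)^(1/4) = 56.95 K.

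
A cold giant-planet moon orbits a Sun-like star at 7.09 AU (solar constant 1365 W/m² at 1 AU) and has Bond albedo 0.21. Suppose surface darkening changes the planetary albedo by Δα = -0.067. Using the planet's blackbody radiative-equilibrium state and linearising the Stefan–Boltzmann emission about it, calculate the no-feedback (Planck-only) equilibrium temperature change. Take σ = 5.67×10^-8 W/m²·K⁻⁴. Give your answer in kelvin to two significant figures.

2.1 K

By the inverse-square law, S = 1365/7.09² = 27.15 W/m².
The baseline emission temperature is T_e = 98.62 K.
The change in absorbed flux is Δ[S(1−α)/4] = −SΔα/4 = 0.4548 W/m².
Linearising σT⁴ gives d(σT⁴)/dT = 4σT_e³ = 0.2175 W/m² per K.
So ΔT₀ = 0.4548/0.2175 = 2.09 K.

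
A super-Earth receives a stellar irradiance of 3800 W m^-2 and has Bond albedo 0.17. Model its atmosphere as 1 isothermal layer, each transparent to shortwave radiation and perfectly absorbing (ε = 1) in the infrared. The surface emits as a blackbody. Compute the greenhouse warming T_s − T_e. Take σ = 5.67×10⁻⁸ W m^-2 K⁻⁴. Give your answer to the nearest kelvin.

The effective emission temperature is T_e = [S(1−α)/(4σ)]^¼ = 343.4 K.
Surface: T_s = (2)^¼·T_e = 408.4 K.
So the greenhouse effect raises the surface by 408.4 − 343.4 = 64.97 K.

65 K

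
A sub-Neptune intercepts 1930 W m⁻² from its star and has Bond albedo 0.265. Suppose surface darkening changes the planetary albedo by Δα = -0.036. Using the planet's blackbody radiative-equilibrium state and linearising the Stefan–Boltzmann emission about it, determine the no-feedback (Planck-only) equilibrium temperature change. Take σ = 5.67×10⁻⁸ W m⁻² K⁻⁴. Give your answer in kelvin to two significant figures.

The baseline emission temperature is T_e = 281.2 K.
ΔF = −(S/4)Δα = −(1930/4)×(-0.036) = 17.37 W m⁻².
Linearising σT⁴ gives d(σT⁴)/dT = 4σT_e³ = 5.044 W m⁻² per K.
Hence the no-feedback warming is ΔF/(4σT_e³) = 3.44 K.

3.4 kelvin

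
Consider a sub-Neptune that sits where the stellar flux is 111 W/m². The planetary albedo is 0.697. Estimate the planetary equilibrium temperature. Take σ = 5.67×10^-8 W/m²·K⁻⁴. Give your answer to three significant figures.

The planet absorbs (1−α)S over its disc πR² and re-emits over 4πR², so the mean absorbed flux is (1−0.697)·111.0/4 = 8.408 W/m².
Set σT⁴ = 8.408 → T = (8.408/σ)^(1/4) = 110.4 K.

110 K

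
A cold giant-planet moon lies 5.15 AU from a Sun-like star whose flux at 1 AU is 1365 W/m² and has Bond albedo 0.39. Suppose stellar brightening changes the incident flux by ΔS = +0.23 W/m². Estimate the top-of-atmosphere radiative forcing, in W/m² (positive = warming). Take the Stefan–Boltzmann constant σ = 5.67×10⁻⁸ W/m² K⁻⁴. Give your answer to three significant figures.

By the inverse-square law, S = 1365/5.15² = 51.47 W/m².
ΔF = Δ[S(1−α)]/4 = (1−0.39)·+0.23/4 = 0.03508 W/m².

0.0351 W/m²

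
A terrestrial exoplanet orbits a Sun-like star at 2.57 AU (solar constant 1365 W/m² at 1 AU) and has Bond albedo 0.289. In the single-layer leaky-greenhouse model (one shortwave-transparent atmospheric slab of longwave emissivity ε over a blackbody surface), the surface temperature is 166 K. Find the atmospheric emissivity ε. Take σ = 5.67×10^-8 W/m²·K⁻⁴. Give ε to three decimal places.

0.294

By the inverse-square law, S = 1365/2.57² = 206.7 W/m².
First, T_e = [206.7·(1−0.289)/(4σ)]^(1/4) = 159.5 K.
Since (2−ε)/2 = (T_e/T_s)⁴ = 0.8532, ε = 0.2936.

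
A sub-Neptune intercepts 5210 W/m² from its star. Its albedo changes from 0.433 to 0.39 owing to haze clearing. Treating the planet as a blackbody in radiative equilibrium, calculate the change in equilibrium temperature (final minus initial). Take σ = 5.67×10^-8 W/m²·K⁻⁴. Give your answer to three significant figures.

Before: T₁ = [5210·0.567/(4σ)]^(1/4) = 337.8 K.
After:  T₂ = [5210·0.61/(4σ)]^(1/4) = 344.1 K.
ΔT = T₂ − T₁ = 6.231 K.

6.23 K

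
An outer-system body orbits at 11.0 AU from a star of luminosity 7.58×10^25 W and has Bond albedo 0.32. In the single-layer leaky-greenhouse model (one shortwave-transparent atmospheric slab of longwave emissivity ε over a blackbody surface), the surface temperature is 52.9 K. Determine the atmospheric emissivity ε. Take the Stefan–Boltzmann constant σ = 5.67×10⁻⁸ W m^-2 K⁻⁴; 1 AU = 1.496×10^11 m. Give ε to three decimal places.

0.294

d = 11.0 × 1.496×10^11 m = 1.646×10^12 m.
Spreading L over a sphere of radius d: S = 7.58×10^25/(4π·1.65×10^12²) = 2.227 W m^-2.
TOA balance gives T_e = 50.84 K.
T_s⁴ = T_e⁴·2/(2−ε) → ε = 2 − 2(T_e/T_s)⁴ = 2 − 2·(50.84/52.9)⁴ = 0.2944.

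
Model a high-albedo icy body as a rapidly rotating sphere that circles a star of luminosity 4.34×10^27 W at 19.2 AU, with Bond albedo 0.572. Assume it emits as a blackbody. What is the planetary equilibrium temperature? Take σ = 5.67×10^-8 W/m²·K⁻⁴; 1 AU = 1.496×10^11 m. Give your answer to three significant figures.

94.3 kelvin

Orbital distance: d = 19.2 AU = 2.872×10^12 m.
Spreading L over a sphere of radius d: S = 4.34×10^27/(4π·2.87×10^12²) = 41.86 W/m².
The planet absorbs (1−α)S over its disc πR² and re-emits over 4πR², so the mean absorbed flux is (1−0.572)·41.86/4 = 4.479 W/m².
Set σT⁴ = 4.479 → T = (4.479/σ)^(1/4) = 94.28 K.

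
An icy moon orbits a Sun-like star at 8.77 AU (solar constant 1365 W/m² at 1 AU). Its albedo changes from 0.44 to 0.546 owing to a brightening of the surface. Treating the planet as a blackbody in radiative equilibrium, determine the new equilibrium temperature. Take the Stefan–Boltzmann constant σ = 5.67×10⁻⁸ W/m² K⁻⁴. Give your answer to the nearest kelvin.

Flux at the orbit: S = 1365/(8.77)² = 17.75 W/m².
New equilibrium: T₂ = [(1−0.546)·17.75/(4σ)]^(1/4) = 77.20 K.

77 kelvin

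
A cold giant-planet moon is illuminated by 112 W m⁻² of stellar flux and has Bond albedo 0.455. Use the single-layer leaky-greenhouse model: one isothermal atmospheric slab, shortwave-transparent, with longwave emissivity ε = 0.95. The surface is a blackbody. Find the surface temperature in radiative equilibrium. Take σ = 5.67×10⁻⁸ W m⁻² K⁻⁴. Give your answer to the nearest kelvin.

Effective emission temperature (TOA balance): σT_e⁴ = S(1−α)/4 = 15.26 W m⁻² → T_e = 128.1 K.
The surface balance (absorbed SW + ε·downward IR = σT_s⁴) with T_a⁴ = T_s⁴/2 reduces to T_s = T_e·[2/(2−ε)]^¼ = 150.5 K.

150 K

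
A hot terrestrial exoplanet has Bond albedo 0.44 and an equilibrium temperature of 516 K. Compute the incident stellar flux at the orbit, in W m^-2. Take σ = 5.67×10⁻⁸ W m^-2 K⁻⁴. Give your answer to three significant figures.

28700 W m^-2

Invert the energy balance for S: S = 4σT⁴/(1−α).
The emitted flux is σT⁴ = 4020 W m^-2.
So S = 4×4020/(1−0.44) = 28710 W m^-2.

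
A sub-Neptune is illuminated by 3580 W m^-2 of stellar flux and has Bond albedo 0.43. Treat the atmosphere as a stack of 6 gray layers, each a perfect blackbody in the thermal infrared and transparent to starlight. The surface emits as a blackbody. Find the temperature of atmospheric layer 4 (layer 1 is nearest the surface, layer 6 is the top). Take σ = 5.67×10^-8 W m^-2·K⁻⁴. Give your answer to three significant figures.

405 K

OLR = S(1−α)/4 = 510.2 W m^-2; the top layer radiates at T_e = 308.0 K.
Each opaque layer satisfies 2T_j⁴ = T_{j−1}⁴ + T_{j+1}⁴, giving T_k⁴ = (N+1−k)T_e⁴.
With k = 4: T_4 = (6+1−4)^¼·308.0 K = 405.3 K.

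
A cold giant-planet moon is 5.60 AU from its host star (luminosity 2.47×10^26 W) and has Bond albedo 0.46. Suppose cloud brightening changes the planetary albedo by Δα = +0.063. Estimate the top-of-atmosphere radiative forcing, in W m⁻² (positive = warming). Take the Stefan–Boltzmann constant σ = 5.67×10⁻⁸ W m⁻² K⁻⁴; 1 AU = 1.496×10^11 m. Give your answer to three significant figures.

Orbital distance: d = 5.60 AU = 8.378×10^11 m.
S = L/(4πd²) = 28.01 W m⁻².
ΔF = −(S/4)Δα = −(28.01/4)×(+0.063) = -0.4411 W m⁻².

-0.441 W m⁻²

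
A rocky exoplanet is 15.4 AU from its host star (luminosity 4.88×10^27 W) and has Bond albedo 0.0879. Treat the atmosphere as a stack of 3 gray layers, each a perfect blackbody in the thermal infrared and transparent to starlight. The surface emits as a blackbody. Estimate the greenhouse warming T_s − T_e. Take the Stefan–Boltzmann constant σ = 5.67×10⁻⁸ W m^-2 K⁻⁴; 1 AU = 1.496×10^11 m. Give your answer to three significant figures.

54.3 K

d = 15.4 × 1.496×10^11 m = 2.304×10^12 m.
Flux at the orbit: S = L/(4πd²) = 4.88×10^27/(4π·(2.30×10^12)²) = 73.17 W m^-2.
The effective emission temperature is T_e = [S(1−α)/(4σ)]^¼ = 131.0 K.
Surface: T_s = (4)^¼·T_e = 185.2 K.
Warming: T_s − T_e = 54.25 K.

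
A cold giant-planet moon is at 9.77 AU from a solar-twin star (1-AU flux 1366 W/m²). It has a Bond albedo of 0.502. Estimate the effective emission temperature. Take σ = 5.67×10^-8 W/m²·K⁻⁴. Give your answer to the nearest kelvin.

Flux at the orbit: S = 1366/(9.77)² = 14.31 W/m².
Absorbed flux (global mean): S(1−α)/4 = 14.31·0.498/4 = 1.782 W/m².
Set σT⁴ = 1.782 → T = (1.782/σ)^(1/4) = 74.87 K.

75 K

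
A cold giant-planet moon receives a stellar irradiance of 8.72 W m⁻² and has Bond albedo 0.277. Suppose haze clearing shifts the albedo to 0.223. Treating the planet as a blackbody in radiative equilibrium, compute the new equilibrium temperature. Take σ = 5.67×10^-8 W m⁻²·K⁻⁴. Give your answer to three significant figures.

With the new albedo, S(1−α₂)/4 = 1.694 W m⁻², so T₂ = 73.93 K.

73.9 K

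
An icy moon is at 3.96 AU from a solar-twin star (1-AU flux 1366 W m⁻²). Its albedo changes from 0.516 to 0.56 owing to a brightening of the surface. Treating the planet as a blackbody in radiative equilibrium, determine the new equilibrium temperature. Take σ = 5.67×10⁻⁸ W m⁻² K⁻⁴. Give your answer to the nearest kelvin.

Flux at the orbit: S = 1366/(3.96)² = 87.11 W m⁻².
With the new albedo, S(1−α₂)/4 = 9.582 W m⁻², so T₂ = 114.0 K.

114 kelvin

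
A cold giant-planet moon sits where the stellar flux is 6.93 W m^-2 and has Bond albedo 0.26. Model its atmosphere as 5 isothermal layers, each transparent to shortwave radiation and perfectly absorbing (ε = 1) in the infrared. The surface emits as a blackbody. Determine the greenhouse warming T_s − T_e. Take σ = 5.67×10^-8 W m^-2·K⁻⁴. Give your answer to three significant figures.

Top-of-atmosphere balance: σT_e⁴ = S(1−α)/4 = 1.282 W m^-2 → T_e = 68.96 K.
Surface: T_s = (6)^¼·T_e = 107.9 K.
So the greenhouse effect raises the surface by 107.9 − 68.96 = 38.97 K.

39.0 kelvin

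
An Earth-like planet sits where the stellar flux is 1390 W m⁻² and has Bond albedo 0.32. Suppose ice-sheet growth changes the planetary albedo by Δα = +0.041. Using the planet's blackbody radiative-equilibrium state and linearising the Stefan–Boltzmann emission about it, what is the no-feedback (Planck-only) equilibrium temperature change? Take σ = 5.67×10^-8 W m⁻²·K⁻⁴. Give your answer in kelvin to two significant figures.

-3.8 kelvin

Unperturbed T_e = [1390·(1−0.32)/(4σ)]^¼ = 254.1 K.
TOA radiative forcing: ΔF = −S·Δα/4 = −1390·(+0.041)/4 = -14.25 W m⁻².
The Planck feedback parameter is 4σT_e³ = 3.720 W m⁻²/K.
ΔT₀ = ΔF/λ_P = -14.25/3.720 = -3.83 K.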